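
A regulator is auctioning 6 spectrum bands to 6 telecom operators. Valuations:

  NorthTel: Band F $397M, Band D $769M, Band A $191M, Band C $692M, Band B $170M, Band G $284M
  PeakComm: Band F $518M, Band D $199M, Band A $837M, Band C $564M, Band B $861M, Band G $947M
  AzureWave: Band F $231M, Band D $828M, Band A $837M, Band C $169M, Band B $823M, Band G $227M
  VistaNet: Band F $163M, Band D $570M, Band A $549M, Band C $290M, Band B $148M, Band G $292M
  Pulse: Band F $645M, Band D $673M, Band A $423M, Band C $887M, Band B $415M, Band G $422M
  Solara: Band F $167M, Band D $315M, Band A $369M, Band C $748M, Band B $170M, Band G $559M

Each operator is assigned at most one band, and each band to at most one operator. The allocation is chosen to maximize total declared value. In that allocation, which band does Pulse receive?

Pulse receives Band F.

Optimal: NorthTel→Band D ($769M), PeakComm→Band G ($947M), AzureWave→Band B ($823M), VistaNet→Band A ($549M), Pulse→Band F ($645M), Solara→Band C ($748M) — total 769+947+823+549+645+748 = $4481M.
Column-greedy (each band in turn goes to its best remaining operator) gives $3520M, worse by 961.
Checked against all permutations: $4481M is optimal.
Pulse's own top band is Band C ($887M), but forcing Pulse→Band C and reassigning the rest optimally gives only $4142M — worse by 339.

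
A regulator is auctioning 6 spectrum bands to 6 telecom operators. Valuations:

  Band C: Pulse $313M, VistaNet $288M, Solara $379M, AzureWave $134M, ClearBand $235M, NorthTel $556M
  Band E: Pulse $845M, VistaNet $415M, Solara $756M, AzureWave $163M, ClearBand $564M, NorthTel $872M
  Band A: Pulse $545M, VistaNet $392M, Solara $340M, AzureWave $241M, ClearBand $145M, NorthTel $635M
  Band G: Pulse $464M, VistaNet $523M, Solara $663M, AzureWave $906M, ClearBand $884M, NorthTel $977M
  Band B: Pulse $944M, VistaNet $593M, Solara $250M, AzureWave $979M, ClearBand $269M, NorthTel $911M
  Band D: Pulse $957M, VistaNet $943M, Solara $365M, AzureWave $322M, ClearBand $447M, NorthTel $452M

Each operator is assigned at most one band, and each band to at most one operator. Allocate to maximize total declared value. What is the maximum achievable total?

Maximum total: $4665M

This is a one-to-one assignment (maximum-weight bipartite matching).
Optimal: Pulse→Band E ($845M), VistaNet→Band D ($943M), Solara→Band C ($379M), AzureWave→Band B ($979M), ClearBand→Band G ($884M), NorthTel→Band A ($635M) — total 845+943+379+979+884+635 = $4665M.
Max-entry greedy (repeatedly take the single best remaining cell) gives $4296M, worse by 369.
Next-best assignment: Pulse→Band A, VistaNet→Band D, Solara→Band E, AzureWave→Band B, ClearBand→Band G, NorthTel→Band C = $4663M.
Swapping Pulse↔Solara (Pulse→Band C $313M, Solara→Band E $756M) loses 155.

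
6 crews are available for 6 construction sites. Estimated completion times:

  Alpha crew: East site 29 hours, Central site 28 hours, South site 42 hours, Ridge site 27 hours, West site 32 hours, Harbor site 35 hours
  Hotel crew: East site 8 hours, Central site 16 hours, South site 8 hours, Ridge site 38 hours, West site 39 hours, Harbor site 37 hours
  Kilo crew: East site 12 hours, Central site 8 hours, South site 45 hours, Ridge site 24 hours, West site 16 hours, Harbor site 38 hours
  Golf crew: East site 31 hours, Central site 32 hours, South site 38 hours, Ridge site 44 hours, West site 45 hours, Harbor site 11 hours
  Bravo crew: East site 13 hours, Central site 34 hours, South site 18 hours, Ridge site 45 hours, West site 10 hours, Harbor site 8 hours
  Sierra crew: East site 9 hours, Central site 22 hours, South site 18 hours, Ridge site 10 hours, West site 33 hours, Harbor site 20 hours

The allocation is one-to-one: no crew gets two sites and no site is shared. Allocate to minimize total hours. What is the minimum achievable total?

This is a one-to-one assignment (minimum-cost bipartite matching).
Optimal: Alpha crew→Ridge site (27 hours), Hotel crew→South site (8 hours), Kilo crew→Central site (8 hours), Golf crew→Harbor site (11 hours), Bravo crew→West site (10 hours), Sierra crew→East site (9 hours) — total 27+8+8+11+10+9 = 73 hours.
Column-greedy (each site in turn goes to its cheapest remaining crew) gives 87 hours, worse by 14.
Next-best assignment: Alpha crew→East site, Hotel crew→South site, Kilo crew→Central site, Golf crew→Harbor site, Bravo crew→West site, Sierra crew→Ridge site = 76 hours.
Swapping Sierra crew↔Alpha crew (Sierra crew→Ridge site 10 hours, Alpha crew→East site 29 hours) adds 3.
Every other assignment is strictly worse.

Minimum total: 73 hours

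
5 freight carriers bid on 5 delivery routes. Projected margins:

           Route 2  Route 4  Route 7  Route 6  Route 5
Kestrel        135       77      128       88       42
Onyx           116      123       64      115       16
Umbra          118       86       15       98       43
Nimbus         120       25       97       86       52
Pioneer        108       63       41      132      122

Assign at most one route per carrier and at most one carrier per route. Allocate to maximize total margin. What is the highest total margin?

Max total: $591k

Optimal: Kestrel→Route 7 ($128k), Onyx→Route 4 ($123k), Umbra→Route 6 ($98k), Nimbus→Route 2 ($120k), Pioneer→Route 5 ($122k) — total 128+123+98+120+122 = $591k.
Every other assignment is strictly worse.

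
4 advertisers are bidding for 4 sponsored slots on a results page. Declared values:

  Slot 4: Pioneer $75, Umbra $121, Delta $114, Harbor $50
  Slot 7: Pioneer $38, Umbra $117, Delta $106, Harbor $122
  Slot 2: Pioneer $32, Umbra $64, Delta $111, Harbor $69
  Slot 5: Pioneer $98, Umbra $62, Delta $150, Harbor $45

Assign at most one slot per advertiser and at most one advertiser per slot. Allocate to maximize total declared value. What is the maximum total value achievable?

Maximum total: $452

Optimal: Pioneer→Slot 5 ($98), Umbra→Slot 4 ($121), Delta→Slot 2 ($111), Harbor→Slot 7 ($122) — total 98+121+111+122 = $452.
Max-entry greedy (repeatedly take the single best remaining cell) gives $425, worse by 27.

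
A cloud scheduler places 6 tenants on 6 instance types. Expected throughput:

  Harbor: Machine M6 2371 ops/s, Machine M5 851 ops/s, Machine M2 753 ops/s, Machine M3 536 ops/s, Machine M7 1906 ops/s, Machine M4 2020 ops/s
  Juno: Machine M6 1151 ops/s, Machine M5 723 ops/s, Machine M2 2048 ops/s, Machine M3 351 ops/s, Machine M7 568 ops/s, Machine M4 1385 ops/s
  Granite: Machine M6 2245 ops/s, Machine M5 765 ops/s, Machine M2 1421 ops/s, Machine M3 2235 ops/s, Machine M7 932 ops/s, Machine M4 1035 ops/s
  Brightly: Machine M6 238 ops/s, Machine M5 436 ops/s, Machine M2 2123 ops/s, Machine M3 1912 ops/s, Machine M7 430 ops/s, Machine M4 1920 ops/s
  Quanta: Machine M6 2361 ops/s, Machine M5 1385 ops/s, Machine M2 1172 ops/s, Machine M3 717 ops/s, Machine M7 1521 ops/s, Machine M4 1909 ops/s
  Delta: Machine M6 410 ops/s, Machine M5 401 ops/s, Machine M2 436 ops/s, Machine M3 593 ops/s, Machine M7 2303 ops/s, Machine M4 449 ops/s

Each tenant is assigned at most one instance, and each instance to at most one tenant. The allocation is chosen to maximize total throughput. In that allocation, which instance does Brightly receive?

Optimal: Harbor→Machine M6 (2371 ops/s), Juno→Machine M2 (2048 ops/s), Granite→Machine M3 (2235 ops/s), Brightly→Machine M4 (1920 ops/s), Quanta→Machine M5 (1385 ops/s), Delta→Machine M7 (2303 ops/s) — total 2371+2048+2235+1920+1385+2303 = 12262 ops/s.
Column-greedy (each instance in turn goes to its best remaining tenant) gives 11802 ops/s, worse by 460.
Checked against all permutations: 12262 ops/s is optimal.
Brightly's own top instance is Machine M2 (2123 ops/s), but forcing Brightly→Machine M2 and reassigning the rest optimally gives only 11802 ops/s — worse by 460.

Brightly receives Machine M4.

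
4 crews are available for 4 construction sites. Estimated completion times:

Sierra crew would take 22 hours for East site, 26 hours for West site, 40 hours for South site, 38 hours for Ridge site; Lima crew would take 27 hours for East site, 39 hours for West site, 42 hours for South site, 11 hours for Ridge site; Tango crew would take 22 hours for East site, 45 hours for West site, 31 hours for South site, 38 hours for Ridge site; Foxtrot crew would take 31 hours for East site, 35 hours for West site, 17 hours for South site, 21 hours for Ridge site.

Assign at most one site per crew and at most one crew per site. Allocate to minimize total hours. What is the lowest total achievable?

Optimal: Sierra crew→West site (26 hours), Lima crew→Ridge site (11 hours), Tango crew→East site (22 hours), Foxtrot crew→South site (17 hours) — total 26+11+22+17 = 76 hours.
Column-greedy (each site in turn goes to its cheapest remaining crew) gives 99 hours, worse by 23.

Min total: 76 hours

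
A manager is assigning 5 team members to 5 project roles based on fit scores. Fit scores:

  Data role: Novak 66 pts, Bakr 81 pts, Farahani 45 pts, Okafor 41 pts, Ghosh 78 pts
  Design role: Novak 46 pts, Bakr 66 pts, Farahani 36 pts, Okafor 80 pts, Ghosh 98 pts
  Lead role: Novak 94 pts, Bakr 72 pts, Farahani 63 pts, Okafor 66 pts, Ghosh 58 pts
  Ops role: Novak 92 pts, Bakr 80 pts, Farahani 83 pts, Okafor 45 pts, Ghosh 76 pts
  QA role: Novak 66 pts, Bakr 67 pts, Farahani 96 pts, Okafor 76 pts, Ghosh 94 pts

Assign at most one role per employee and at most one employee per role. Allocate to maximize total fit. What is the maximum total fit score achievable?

Treat this as an assignment problem: match each employee to one role.
Optimal: Novak→Ops role (92 pts), Bakr→Data role (81 pts), Farahani→QA role (96 pts), Okafor→Lead role (66 pts), Ghosh→Design role (98 pts) — total 92+81+96+66+98 = 433 pts.
Swapping Bakr↔Farahani (Bakr→QA role 67 pts, Farahani→Data role 45 pts) loses 65.

Maximum total: 433 pts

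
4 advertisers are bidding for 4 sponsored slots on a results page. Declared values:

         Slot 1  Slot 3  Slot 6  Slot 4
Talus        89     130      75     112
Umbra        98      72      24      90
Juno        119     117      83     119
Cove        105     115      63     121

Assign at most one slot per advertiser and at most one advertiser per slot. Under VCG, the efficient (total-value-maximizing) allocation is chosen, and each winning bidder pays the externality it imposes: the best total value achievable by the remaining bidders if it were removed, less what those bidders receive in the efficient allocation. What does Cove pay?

Efficient allocation: Talus→Slot 3 ($130), Umbra→Slot 1 ($98), Juno→Slot 6 ($83), Cove→Slot 4 ($121); total welfare W = $432.
Cove receives Slot 4 at value $121, so the others get W − 121 = $311.
Without Cove: best allocation of the remaining 3 bidders over all 4 slots is Talus→Slot 3 ($130), Umbra→Slot 1 ($98), Juno→Slot 4 ($119), total $347.
VCG payment = (others' best without Cove) − (others' welfare with Cove) = 347 − 311 = $36.

Cove pays $36.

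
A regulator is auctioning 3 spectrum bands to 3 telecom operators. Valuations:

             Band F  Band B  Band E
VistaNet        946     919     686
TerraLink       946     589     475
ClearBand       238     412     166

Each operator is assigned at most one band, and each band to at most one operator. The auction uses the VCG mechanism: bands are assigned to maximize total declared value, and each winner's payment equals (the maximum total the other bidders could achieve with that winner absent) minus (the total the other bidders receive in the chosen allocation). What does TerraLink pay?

Efficient allocation: VistaNet→Band E ($686M), TerraLink→Band F ($946M), ClearBand→Band B ($412M); total welfare W = $2044M.
TerraLink receives Band F at value $946M, so the others get W − 946 = $1098M.
Without TerraLink: best allocation of the remaining 2 bidders over all 3 bands is VistaNet→Band F ($946M), ClearBand→Band B ($412M), total $1358M.
VCG payment = (others' best without TerraLink) − (others' welfare with TerraLink) = 1358 − 1098 = $260M.

TerraLink pays $260M.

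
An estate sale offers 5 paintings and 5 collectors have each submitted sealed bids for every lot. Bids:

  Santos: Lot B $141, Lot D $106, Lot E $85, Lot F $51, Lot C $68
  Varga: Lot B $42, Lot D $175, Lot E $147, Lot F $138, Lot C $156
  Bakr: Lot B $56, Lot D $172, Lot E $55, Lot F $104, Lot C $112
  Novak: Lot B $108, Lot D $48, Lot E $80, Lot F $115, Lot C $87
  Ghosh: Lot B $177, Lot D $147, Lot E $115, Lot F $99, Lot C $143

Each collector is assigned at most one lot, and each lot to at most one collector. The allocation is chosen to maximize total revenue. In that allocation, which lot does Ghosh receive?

Optimal: Santos→Lot B ($141), Varga→Lot E ($147), Bakr→Lot D ($172), Novak→Lot F ($115), Ghosh→Lot C ($143) — total 141+147+172+115+143 = $718.
Row-greedy (each collector in turn takes its best remaining lot) gives $658, worse by 60.
Next-best assignment: Santos→Lot E, Varga→Lot C, Bakr→Lot D, Novak→Lot F, Ghosh→Lot B = $705.
Ghosh's own top lot is Lot B ($177), but forcing Ghosh→Lot B and reassigning the rest optimally gives only $705 — worse by 13.

Ghosh receives Lot C.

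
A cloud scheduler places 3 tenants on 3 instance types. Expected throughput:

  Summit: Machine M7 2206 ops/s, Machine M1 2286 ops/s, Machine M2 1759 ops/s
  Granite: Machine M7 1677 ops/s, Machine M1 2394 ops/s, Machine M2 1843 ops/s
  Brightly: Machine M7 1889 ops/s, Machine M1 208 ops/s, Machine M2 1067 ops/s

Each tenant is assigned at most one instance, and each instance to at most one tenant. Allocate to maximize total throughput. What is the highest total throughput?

This is a one-to-one assignment (maximum-weight bipartite matching).
Optimal: Summit→Machine M2 (1759 ops/s), Granite→Machine M1 (2394 ops/s), Brightly→Machine M7 (1889 ops/s) — total 1759+2394+1889 = 6042 ops/s.
Max-entry greedy (repeatedly take the single best remaining cell) gives 5667 ops/s, worse by 375.

Max total: 6042 ops/s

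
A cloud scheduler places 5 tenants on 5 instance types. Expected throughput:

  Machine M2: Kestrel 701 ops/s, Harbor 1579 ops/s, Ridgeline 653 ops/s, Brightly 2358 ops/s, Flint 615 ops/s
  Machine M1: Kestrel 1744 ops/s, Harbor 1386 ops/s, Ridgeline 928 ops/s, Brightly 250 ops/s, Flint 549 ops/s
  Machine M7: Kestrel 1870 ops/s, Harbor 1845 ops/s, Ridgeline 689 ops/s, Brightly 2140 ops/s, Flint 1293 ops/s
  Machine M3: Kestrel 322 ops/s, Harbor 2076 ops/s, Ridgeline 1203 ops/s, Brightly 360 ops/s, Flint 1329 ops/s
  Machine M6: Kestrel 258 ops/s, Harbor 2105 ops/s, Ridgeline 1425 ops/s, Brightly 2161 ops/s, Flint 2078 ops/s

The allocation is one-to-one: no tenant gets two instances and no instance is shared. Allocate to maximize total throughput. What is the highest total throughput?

Optimal: Kestrel→Machine M7 (1870 ops/s), Harbor→Machine M3 (2076 ops/s), Ridgeline→Machine M1 (928 ops/s), Brightly→Machine M2 (2358 ops/s), Flint→Machine M6 (2078 ops/s) — total 1870+2076+928+2358+2078 = 9310 ops/s.
Max-entry greedy (repeatedly take the single best remaining cell) gives 8590 ops/s, worse by 720.
Next-best assignment: Kestrel→Machine M1, Harbor→Machine M7, Ridgeline→Machine M3, Brightly→Machine M2, Flint→Machine M6 = 9228 ops/s.
Swapping Ridgeline↔Flint (Ridgeline→Machine M6 1425 ops/s, Flint→Machine M1 549 ops/s) loses 1032.
Every other assignment is strictly worse.

Maximum total: 9310 ops/s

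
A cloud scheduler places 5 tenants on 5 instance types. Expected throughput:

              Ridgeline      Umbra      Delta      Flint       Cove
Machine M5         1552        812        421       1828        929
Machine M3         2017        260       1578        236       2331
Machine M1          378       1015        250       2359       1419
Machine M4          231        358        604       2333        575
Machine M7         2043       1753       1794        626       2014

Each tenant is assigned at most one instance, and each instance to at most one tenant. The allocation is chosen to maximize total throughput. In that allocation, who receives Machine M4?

Optimal: Ridgeline→Machine M5 (1552 ops/s), Umbra→Machine M1 (1015 ops/s), Delta→Machine M7 (1794 ops/s), Flint→Machine M4 (2333 ops/s), Cove→Machine M3 (2331 ops/s) — total 1552+1015+1794+2333+2331 = 9025 ops/s.
Column-greedy (each instance in turn goes to its best remaining tenant) gives 7821 ops/s, worse by 1204.
Next-best assignment: Ridgeline→Machine M5, Umbra→Machine M7, Delta→Machine M3, Flint→Machine M4, Cove→Machine M1 = 8635 ops/s.
Flint's own top instance is Machine M1 (2359 ops/s), but forcing Flint→Machine M1 and reassigning the rest optimally gives only 8599 ops/s — worse by 426.

Flint receives Machine M4.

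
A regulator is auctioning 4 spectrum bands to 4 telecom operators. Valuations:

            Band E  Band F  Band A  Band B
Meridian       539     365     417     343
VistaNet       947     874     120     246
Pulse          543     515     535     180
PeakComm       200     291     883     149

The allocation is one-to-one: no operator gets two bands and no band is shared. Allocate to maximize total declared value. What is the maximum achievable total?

Maximum total: $2688M

This is the linear assignment problem.
Optimal: Meridian→Band B ($343M), VistaNet→Band E ($947M), Pulse→Band F ($515M), PeakComm→Band A ($883M) — total 343+947+515+883 = $2688M.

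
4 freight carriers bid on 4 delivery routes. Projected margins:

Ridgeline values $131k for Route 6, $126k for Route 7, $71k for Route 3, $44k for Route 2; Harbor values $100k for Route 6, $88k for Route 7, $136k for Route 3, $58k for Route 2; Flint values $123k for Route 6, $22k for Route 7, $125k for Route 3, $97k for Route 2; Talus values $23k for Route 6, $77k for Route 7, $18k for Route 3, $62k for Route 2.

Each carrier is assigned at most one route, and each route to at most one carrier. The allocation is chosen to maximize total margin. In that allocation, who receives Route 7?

Ridgeline receives Route 7.

Optimal: Ridgeline→Route 7 ($126k), Harbor→Route 3 ($136k), Flint→Route 6 ($123k), Talus→Route 2 ($62k) — total 126+136+123+62 = $447k.
Row-greedy (each carrier in turn takes its best remaining route) gives $441k, worse by 6.
Swapping Flint↔Harbor (Flint→Route 3 $125k, Harbor→Route 6 $100k) loses 34.
Ridgeline's own top route is Route 6 ($131k), but forcing Ridgeline→Route 6 and reassigning the rest optimally gives only $441k — worse by 6.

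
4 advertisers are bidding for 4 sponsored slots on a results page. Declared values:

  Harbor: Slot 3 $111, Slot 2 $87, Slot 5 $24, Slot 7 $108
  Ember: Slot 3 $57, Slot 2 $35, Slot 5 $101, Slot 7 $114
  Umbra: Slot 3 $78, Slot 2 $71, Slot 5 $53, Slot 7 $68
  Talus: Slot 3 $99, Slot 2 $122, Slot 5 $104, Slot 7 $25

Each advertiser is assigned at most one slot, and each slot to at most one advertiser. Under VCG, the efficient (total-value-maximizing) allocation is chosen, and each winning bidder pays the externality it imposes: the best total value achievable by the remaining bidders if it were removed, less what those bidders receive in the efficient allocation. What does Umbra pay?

Umbra pays $16.

Efficient allocation: Harbor→Slot 7 ($108), Ember→Slot 5 ($101), Umbra→Slot 3 ($78), Talus→Slot 2 ($122); total welfare W = $409.
Umbra receives Slot 3 at value $78, so the others get W − 78 = $331.
Without Umbra: best allocation of the remaining 3 bidders over all 4 slots is Harbor→Slot 3 ($111), Ember→Slot 7 ($114), Talus→Slot 2 ($122), total $347.
VCG payment = (others' best without Umbra) − (others' welfare with Umbra) = 347 − 331 = $16.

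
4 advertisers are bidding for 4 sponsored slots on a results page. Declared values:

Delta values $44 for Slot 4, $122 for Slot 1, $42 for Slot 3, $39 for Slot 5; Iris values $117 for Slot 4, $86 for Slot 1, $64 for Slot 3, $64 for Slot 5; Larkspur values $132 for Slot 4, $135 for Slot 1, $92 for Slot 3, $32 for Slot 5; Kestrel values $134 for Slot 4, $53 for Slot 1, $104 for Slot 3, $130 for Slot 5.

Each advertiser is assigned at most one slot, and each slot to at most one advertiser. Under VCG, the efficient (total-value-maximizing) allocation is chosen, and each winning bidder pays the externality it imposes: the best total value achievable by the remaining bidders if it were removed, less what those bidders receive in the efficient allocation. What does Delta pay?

Delta pays $43.

Efficient allocation: Delta→Slot 1 ($122), Iris→Slot 4 ($117), Larkspur→Slot 3 ($92), Kestrel→Slot 5 ($130); total welfare W = $461.
Delta receives Slot 1 at value $122, so the others get W − 122 = $339.
Without Delta: best allocation of the remaining 3 bidders over all 4 slots is Iris→Slot 4 ($117), Larkspur→Slot 1 ($135), Kestrel→Slot 5 ($130), total $382.
VCG payment = (others' best without Delta) − (others' welfare with Delta) = 382 − 339 = $43.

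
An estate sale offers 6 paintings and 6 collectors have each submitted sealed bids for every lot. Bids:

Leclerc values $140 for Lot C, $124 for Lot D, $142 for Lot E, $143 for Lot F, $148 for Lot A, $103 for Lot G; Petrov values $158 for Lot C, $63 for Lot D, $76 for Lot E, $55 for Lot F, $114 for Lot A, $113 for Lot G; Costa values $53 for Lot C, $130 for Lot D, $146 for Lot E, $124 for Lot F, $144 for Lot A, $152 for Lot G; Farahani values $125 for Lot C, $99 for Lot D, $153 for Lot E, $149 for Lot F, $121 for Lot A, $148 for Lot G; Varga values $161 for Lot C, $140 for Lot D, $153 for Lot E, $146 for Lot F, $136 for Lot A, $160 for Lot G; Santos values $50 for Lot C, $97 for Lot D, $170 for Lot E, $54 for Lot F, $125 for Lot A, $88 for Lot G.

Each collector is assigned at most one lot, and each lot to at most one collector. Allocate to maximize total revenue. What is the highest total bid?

Optimal: Leclerc→Lot A ($148), Petrov→Lot C ($158), Costa→Lot G ($152), Farahani→Lot F ($149), Varga→Lot D ($140), Santos→Lot E ($170) — total 148+158+152+149+140+170 = $917.
Row-greedy (each collector in turn takes its best remaining lot) gives $854, worse by 63.

Max total: $917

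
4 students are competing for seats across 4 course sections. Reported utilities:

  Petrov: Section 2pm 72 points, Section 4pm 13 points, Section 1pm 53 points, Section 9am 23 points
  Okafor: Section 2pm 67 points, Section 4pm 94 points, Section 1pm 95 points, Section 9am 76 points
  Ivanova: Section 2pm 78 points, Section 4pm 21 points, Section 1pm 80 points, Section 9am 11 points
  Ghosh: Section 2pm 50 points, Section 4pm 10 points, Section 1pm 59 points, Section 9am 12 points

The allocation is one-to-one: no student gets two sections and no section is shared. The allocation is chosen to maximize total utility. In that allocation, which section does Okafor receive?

Optimal: Petrov→Section 2pm (72 points), Okafor→Section 4pm (94 points), Ivanova→Section 1pm (80 points), Ghosh→Section 9am (12 points) — total 72+94+80+12 = 258 points.
Column-greedy (each section in turn goes to its best remaining student) gives 254 points, worse by 4.
Okafor's own top section is Section 1pm (95 points), but forcing Okafor→Section 1pm and reassigning the rest optimally gives only 206 points — worse by 52.

Okafor receives Section 4pm.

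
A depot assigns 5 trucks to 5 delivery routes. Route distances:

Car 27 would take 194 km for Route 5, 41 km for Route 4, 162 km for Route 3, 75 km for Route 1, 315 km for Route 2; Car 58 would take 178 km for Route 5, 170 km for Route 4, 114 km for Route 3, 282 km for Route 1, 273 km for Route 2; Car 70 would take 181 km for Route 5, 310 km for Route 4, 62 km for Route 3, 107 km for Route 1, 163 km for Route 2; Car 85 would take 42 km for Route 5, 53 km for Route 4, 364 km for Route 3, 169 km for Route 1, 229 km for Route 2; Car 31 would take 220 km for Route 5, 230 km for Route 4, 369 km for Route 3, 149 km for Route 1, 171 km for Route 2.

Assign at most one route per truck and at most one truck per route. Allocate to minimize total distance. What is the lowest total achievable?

Optimal: Car 27→Route 4 (41 km), Car 58→Route 3 (114 km), Car 70→Route 1 (107 km), Car 85→Route 5 (42 km), Car 31→Route 2 (171 km) — total 41+114+107+42+171 = 475 km.
Min-entry greedy (repeatedly take the single cheapest remaining cell) gives 567 km, worse by 92.
Next-best assignment: Car 27→Route 4, Car 58→Route 3, Car 70→Route 2, Car 85→Route 5, Car 31→Route 1 = 509 km.
Swapping Car 70↔Car 31 (Car 70→Route 2 163 km, Car 31→Route 1 149 km) adds 34.
No other one-to-one assignment undercuts 475 km.

Min total: 475 km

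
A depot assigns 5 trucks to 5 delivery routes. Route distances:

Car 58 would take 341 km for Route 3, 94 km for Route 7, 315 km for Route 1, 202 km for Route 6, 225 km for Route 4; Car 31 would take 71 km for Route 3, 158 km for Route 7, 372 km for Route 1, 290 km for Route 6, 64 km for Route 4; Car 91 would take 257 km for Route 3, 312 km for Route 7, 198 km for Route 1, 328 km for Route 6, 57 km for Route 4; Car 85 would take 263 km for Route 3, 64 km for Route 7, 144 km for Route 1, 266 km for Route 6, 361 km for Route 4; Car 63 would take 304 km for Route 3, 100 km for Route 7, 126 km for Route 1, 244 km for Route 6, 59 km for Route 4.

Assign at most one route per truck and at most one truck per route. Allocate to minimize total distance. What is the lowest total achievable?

Optimal: Car 58→Route 6 (202 km), Car 31→Route 3 (71 km), Car 91→Route 4 (57 km), Car 85→Route 7 (64 km), Car 63→Route 1 (126 km) — total 202+71+57+64+126 = 520 km.
Row-greedy (each truck in turn takes its cheapest remaining route) gives 863 km, worse by 343.
Next-best assignment: Car 58→Route 6, Car 31→Route 3, Car 91→Route 4, Car 85→Route 1, Car 63→Route 7 = 574 km.

Min total: 520 km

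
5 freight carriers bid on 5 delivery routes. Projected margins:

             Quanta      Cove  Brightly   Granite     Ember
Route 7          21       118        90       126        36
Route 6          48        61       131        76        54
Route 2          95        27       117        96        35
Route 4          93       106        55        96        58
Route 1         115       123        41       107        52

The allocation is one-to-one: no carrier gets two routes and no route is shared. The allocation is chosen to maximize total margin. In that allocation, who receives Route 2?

Quanta receives Route 2.

This is a one-to-one assignment (maximum-weight bipartite matching).
Optimal: Quanta→Route 2 ($95k), Cove→Route 1 ($123k), Brightly→Route 6 ($131k), Granite→Route 7 ($126k), Ember→Route 4 ($58k) — total 95+123+131+126+58 = $533k.
Quanta's own top route is Route 1 ($115k), but forcing Quanta→Route 1 and reassigning the rest optimally gives only $518k — worse by 15.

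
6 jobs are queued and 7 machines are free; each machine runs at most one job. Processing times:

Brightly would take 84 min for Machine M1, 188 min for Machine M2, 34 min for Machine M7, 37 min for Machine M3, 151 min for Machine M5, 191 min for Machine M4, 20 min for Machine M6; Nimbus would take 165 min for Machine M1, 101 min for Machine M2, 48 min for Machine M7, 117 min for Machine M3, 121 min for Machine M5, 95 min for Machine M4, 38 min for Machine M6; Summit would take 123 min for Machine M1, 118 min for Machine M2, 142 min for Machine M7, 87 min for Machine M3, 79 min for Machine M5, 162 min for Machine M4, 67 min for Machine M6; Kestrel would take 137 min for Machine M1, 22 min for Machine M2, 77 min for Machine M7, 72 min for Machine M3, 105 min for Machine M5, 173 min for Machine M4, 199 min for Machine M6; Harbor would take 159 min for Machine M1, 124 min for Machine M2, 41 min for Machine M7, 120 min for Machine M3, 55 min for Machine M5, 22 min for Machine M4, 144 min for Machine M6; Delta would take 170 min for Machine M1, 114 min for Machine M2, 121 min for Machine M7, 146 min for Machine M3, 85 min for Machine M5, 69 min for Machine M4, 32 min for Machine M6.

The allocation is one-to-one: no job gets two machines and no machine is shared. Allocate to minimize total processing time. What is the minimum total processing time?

Minimum total: 240 min

Optimal: Brightly→Machine M3 (37 min), Nimbus→Machine M7 (48 min), Summit→Machine M5 (79 min), Kestrel→Machine M2 (22 min), Harbor→Machine M4 (22 min), Delta→Machine M6 (32 min) — total 37+48+79+22+22+32 = 240 min.
Column-greedy (each machine in turn goes to its cheapest remaining job) gives 414 min, worse by 174.
Next-best assignment: Brightly→Machine M3, Nimbus→Machine M7, Summit→Machine M6, Kestrel→Machine M2, Harbor→Machine M4, Delta→Machine M5 = 281 min.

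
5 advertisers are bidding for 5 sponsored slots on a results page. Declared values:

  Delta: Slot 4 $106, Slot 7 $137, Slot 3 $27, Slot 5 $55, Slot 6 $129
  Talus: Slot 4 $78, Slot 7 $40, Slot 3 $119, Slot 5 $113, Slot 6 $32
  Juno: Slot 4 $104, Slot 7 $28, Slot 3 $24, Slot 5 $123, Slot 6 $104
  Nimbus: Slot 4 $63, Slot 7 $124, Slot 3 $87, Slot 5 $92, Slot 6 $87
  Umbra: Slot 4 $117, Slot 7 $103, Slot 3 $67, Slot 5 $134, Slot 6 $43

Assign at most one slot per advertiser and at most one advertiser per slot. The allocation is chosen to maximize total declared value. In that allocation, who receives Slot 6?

Optimal: Delta→Slot 6 ($129), Talus→Slot 3 ($119), Juno→Slot 5 ($123), Nimbus→Slot 7 ($124), Umbra→Slot 4 ($117) — total 129+119+123+124+117 = $612.
Checked against all permutations: $612 is optimal.
Delta's own top slot is Slot 7 ($137), but forcing Delta→Slot 7 and reassigning the rest optimally gives only $583 — worse by 29.

Delta receives Slot 6.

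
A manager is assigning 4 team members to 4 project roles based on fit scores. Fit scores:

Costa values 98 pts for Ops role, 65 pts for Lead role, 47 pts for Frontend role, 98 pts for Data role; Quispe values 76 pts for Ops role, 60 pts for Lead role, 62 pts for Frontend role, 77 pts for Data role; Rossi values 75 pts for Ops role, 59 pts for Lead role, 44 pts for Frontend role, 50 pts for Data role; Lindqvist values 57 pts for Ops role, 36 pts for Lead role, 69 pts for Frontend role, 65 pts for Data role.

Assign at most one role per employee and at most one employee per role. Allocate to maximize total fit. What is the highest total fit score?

Maximum total: 303 pts

This is a one-to-one assignment (maximum-weight bipartite matching).
Optimal: Costa→Ops role (98 pts), Quispe→Data role (77 pts), Rossi→Lead role (59 pts), Lindqvist→Frontend role (69 pts) — total 98+77+59+69 = 303 pts.
Column-greedy (each role in turn goes to its best remaining employee) gives 277 pts, worse by 26.
Next-best assignment: Costa→Data role, Quispe→Ops role, Rossi→Lead role, Lindqvist→Frontend role = 302 pts.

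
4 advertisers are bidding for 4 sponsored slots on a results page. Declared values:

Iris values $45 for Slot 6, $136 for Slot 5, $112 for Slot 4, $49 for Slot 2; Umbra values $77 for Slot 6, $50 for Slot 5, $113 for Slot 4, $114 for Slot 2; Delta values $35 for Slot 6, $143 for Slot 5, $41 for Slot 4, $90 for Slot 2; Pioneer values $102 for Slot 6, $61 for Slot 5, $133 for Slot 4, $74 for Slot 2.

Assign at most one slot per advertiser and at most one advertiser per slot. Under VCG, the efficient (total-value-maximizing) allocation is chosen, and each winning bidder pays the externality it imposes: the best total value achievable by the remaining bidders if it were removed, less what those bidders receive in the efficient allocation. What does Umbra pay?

Umbra pays $2.

Efficient allocation: Iris→Slot 4 ($112), Umbra→Slot 2 ($114), Delta→Slot 5 ($143), Pioneer→Slot 6 ($102); total welfare W = $471.
Umbra receives Slot 2 at value $114, so the others get W − 114 = $357.
Without Umbra: best allocation of the remaining 3 bidders over all 4 slots is Iris→Slot 5 ($136), Delta→Slot 2 ($90), Pioneer→Slot 4 ($133), total $359.
VCG payment = (others' best without Umbra) − (others' welfare with Umbra) = 359 − 357 = $2.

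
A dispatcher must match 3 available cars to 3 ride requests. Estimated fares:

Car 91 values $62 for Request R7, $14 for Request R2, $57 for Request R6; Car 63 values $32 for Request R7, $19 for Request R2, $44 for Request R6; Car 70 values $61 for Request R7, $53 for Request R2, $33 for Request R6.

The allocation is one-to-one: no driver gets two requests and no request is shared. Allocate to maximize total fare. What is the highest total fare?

This is a one-to-one assignment (maximum-weight bipartite matching).
Optimal: Car 91→Request R7 ($62), Car 63→Request R6 ($44), Car 70→Request R2 ($53) — total 62+44+53 = $159.

Max total: $159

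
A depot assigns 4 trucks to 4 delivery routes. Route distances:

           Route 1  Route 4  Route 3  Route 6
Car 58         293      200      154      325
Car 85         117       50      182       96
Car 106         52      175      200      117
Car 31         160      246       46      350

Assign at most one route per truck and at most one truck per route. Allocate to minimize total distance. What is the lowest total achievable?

This is a one-to-one assignment (minimum-cost bipartite matching).
Optimal: Car 58→Route 4 (200 km), Car 85→Route 6 (96 km), Car 106→Route 1 (52 km), Car 31→Route 3 (46 km) — total 200+96+52+46 = 394 km.
Column-greedy (each route in turn goes to its cheapest remaining truck) gives 473 km, worse by 79.
Next-best assignment: Car 58→Route 6, Car 85→Route 4, Car 106→Route 1, Car 31→Route 3 = 473 km.
Swapping Car 31↔Car 85 (Car 31→Route 6 350 km, Car 85→Route 3 182 km) adds 390.

Minimum total: 394 km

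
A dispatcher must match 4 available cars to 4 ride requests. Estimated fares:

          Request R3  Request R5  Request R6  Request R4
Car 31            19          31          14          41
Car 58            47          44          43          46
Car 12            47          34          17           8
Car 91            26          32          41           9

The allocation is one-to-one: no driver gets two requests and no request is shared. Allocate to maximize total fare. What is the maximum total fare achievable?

Max total: $173

This is the linear assignment problem.
Optimal: Car 31→Request R4 ($41), Car 58→Request R5 ($44), Car 12→Request R3 ($47), Car 91→Request R6 ($41) — total 41+44+47+41 = $173.
Column-greedy (each request in turn goes to its best remaining driver) gives $163, worse by 10.
Next-best assignment: Car 31→Request R5, Car 58→Request R4, Car 12→Request R3, Car 91→Request R6 = $165.
Every other assignment is strictly worse.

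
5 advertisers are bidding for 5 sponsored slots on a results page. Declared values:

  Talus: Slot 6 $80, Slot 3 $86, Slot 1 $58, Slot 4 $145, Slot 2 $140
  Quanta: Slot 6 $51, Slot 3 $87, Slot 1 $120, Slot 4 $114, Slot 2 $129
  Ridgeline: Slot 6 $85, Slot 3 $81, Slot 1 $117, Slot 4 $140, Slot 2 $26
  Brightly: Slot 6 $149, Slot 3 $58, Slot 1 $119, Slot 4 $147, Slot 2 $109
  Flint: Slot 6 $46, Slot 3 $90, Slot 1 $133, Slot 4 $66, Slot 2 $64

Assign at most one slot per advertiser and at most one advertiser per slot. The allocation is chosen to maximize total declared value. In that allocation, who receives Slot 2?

Talus receives Slot 2.

This is the linear assignment problem.
Optimal: Talus→Slot 2 ($140), Quanta→Slot 3 ($87), Ridgeline→Slot 4 ($140), Brightly→Slot 6 ($149), Flint→Slot 1 ($133) — total 140+87+140+149+133 = $649.
Column-greedy (each slot in turn goes to its best remaining advertiser) gives $530, worse by 119.
Next-best assignment: Talus→Slot 2, Quanta→Slot 1, Ridgeline→Slot 4, Brightly→Slot 6, Flint→Slot 3 = $639.
Swapping Talus↔Flint (Talus→Slot 1 $58, Flint→Slot 2 $64) loses 151.
Talus's own top slot is Slot 4 ($145), but forcing Talus→Slot 4 and reassigning the rest optimally gives only $637 — worse by 12.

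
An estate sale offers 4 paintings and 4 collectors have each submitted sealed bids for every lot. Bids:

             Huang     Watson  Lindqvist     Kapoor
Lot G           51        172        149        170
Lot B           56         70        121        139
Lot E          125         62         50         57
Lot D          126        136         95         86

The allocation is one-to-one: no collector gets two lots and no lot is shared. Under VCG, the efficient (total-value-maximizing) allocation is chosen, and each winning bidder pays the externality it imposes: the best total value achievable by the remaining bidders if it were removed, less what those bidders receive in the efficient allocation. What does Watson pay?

Efficient allocation: Huang→Lot E ($125), Watson→Lot D ($136), Lindqvist→Lot B ($121), Kapoor→Lot G ($170); total welfare W = $552.
Watson receives Lot D at value $136, so the others get W − 136 = $416.
Without Watson: best allocation of the remaining 3 bidders over all 4 lots is Huang→Lot D ($126), Lindqvist→Lot B ($121), Kapoor→Lot G ($170), total $417.
VCG payment = (others' best without Watson) − (others' welfare with Watson) = 417 − 416 = $1.

Watson pays $1.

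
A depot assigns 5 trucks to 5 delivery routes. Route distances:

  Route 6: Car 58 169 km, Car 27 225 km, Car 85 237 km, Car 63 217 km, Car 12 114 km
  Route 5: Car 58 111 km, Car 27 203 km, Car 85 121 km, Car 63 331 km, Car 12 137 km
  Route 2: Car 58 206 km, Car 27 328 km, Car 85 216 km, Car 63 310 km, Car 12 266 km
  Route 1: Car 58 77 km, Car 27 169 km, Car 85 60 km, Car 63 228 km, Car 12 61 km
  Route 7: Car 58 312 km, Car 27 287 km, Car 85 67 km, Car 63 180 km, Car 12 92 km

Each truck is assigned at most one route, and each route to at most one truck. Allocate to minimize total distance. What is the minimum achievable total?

This is the linear assignment problem.
Optimal: Car 58→Route 2 (206 km), Car 27→Route 5 (203 km), Car 85→Route 7 (67 km), Car 63→Route 6 (217 km), Car 12→Route 1 (61 km) — total 206+203+67+217+61 = 754 km.
Column-greedy (each route in turn goes to its cheapest remaining truck) gives 790 km, worse by 36.

Min total: 754 km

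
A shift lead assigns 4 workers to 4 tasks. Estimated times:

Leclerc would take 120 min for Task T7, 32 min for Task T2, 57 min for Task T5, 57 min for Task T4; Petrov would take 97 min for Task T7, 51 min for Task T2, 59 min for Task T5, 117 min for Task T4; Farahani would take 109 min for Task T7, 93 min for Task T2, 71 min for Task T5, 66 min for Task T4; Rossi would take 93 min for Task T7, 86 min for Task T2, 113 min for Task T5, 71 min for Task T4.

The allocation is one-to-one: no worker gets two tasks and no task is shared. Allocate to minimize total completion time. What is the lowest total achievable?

Optimal: Leclerc→Task T2 (32 min), Petrov→Task T5 (59 min), Farahani→Task T4 (66 min), Rossi→Task T7 (93 min) — total 32+59+66+93 = 250 min.

Minimum total: 250 min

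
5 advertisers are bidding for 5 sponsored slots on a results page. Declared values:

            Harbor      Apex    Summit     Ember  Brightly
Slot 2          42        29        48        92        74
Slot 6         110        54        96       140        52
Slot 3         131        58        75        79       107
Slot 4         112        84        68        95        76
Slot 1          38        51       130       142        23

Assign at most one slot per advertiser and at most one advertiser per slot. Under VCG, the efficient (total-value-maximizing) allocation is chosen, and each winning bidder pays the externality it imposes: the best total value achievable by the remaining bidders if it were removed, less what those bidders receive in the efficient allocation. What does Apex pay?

Efficient allocation: Harbor→Slot 3 ($131), Apex→Slot 4 ($84), Summit→Slot 1 ($130), Ember→Slot 6 ($140), Brightly→Slot 2 ($74); total welfare W = $559.
Apex receives Slot 4 at value $84, so the others get W − 84 = $475.
Without Apex: best allocation of the remaining 4 bidders over all 5 slots is Harbor→Slot 4 ($112), Summit→Slot 1 ($130), Ember→Slot 6 ($140), Brightly→Slot 3 ($107), total $489.
VCG payment = (others' best without Apex) − (others' welfare with Apex) = 489 − 475 = $14.

Apex pays $14.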